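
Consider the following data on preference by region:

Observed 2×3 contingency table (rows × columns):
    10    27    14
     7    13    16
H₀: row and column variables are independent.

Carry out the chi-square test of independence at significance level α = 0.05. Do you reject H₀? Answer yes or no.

Row totals [51, 36], col totals [17, 40, 30], n=87
χ² = (10−9.97)²/9.97 + (27−23.45)²/23.45 + (14−17.59)²/17.59 + (7−7.03)²/7.03 + (13−16.55)²/16.55 + (16−12.41)²/12.41 = 3.0677
df = 2
p-value (upper-tail) = 0.21570
At α=0.05: p ≥ α → fail to reject H₀

reject H₀: no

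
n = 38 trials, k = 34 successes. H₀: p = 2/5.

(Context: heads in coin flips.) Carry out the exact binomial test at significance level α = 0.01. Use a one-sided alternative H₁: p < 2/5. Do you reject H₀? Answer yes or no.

reject H₀: no

Exact binomial: n=38, k=34, p₀=2/5=0.4000
P(X≤34) from Σ C(n,i)·p₀^i·(1−p₀)^(n−i)
p-value (one-sided, H₁ less) = 1.00000
At α=0.01: p ≥ α → fail to reject H₀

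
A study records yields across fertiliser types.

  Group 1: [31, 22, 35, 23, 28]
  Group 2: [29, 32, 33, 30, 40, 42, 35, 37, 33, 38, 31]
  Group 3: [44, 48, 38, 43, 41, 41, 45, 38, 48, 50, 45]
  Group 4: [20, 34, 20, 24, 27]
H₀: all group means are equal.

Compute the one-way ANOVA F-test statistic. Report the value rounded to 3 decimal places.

test statistic = 25.129

Group means [27.80, 34.55, 43.73, 25.00], grand mean 35.156
SSB = Σnᵢ(x̄ᵢ−x̄)² = 1598.510; SSW = ΣΣ(x−x̄ᵢ)² = 593.709
MSB = 1598.510/3 = 532.8366; MSW = 593.709/28 = 21.2039
F = MSB/MSW = 25.1292
df = (3, 28)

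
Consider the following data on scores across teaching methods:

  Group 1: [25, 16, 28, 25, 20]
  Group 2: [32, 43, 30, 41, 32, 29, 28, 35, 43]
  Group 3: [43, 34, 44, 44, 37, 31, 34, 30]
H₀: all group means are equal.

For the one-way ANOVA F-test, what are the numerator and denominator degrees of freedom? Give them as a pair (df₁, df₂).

degrees of freedom = [2, 19]

k = 3 groups, N = 22 total
df = (k−1, N−k) = (3−1, 22−3) = (2, 19)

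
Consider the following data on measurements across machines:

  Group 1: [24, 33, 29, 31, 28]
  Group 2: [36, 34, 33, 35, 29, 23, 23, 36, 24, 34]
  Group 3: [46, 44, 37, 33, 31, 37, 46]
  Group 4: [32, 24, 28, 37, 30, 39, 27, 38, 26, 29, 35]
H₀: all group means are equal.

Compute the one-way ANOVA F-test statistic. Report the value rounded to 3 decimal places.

Group means [29.00, 30.70, 39.14, 31.36], grand mean 32.455
SSB = Σnᵢ(x̄ᵢ−x̄)² = 416.679; SSW = ΣΣ(x−x̄ᵢ)² = 813.503
MSB = 416.679/3 = 138.8931; MSW = 813.503/29 = 28.0518
F = MSB/MSW = 4.9513
df = (3, 29)

test statistic = 4.951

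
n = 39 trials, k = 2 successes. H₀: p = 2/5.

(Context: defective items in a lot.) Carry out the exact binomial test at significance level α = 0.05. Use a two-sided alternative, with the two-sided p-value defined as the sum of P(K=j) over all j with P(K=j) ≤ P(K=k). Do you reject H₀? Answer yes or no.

reject H₀: yes

Exact binomial: n=39, k=2, p₀=2/5=0.4000
P(X=j) = C(n,j)·p₀^j·(1−p₀)^(n−j); p = Σ P(X=j) over j with P(X=j) ≤ P(X=2)
p-value (two-sided) = 0.00000
At α=0.05: p < α → reject H₀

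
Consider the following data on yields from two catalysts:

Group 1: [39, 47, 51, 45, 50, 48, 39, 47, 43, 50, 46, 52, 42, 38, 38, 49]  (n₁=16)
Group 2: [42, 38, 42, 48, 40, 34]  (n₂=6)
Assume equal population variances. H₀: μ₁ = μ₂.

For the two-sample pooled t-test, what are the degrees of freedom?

degrees of freedom = 20

df = n₁ + n₂ − 2 = 16 + 6 − 2 = 20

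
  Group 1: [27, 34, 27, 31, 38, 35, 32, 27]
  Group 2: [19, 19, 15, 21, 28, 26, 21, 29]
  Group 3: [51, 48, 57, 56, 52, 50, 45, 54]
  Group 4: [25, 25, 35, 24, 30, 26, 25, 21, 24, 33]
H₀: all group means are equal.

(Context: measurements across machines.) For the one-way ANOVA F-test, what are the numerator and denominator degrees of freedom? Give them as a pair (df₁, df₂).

k = 4 groups, N = 34 total
df = (k−1, N−k) = (4−1, 34−4) = (3, 30)

degrees of freedom = [3, 30]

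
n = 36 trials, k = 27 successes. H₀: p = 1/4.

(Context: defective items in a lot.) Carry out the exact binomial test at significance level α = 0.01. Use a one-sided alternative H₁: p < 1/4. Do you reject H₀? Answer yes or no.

reject H₀: no

Exact binomial: n=36, k=27, p₀=1/4=0.2500
P(X≤27) from Σ C(n,i)·p₀^i·(1−p₀)^(n−i)
p-value (one-sided, H₁ less) = 1.00000
At α=0.01: p ≥ α → fail to reject H₀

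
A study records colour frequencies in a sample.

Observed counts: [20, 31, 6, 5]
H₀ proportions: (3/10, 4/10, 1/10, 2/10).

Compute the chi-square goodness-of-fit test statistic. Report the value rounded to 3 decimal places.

test statistic = 6.078

n = 62; E_i = n·p_i = [18.60, 24.80, 6.20, 12.40]
χ² = (20−18.60)²/18.60 + (31−24.80)²/24.80 + (6−6.20)²/6.20 + (5−12.40)²/12.40 = 6.0780
df = 3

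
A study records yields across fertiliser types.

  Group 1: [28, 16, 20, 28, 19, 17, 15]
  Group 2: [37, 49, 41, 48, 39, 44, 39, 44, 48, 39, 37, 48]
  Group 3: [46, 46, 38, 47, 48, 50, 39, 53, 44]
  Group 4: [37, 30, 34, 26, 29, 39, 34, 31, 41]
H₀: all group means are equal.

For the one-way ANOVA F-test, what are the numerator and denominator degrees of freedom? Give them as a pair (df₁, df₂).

k = 4 groups, N = 37 total
df = (k−1, N−k) = (4−1, 37−4) = (3, 33)

degrees of freedom = [3, 33]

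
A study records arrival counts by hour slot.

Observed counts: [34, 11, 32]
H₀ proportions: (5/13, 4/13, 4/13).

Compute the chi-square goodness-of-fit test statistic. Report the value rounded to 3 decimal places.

test statistic = 10.362

n = 77; E_i = n·p_i = [29.62, 23.69, 23.69]
χ² = (34−29.62)²/29.62 + (11−23.69)²/23.69 + (32−23.69)²/23.69 = 10.3617
df = 2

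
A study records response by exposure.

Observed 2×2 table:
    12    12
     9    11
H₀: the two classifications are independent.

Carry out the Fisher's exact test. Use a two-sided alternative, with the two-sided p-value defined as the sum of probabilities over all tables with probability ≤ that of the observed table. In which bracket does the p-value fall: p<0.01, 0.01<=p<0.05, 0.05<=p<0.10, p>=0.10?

p-value bracket: p>=0.10

Margins: r₁=24, r₂=20, c₁=21, c₂=23, n=44
p_obs = C(24,12)·C(20,9)/C(44,21); sum pmf over tables with pmf ≤ p_obs
p-value (two-sided) = 0.77086
→ bracket: p>=0.10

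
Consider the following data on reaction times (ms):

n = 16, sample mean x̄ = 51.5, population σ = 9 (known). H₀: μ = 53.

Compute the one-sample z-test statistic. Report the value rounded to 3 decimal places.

SE = σ/√n = 9/√16 = 2.2500
z = (x̄−μ₀)/SE = (51.5−53)/2.2500 = -0.6667

test statistic = -0.667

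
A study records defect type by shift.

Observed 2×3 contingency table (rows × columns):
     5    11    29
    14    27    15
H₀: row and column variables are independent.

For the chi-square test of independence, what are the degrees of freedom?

degrees of freedom = 2

df = (r−1)(c−1) = (2−1)·(3−1) = 2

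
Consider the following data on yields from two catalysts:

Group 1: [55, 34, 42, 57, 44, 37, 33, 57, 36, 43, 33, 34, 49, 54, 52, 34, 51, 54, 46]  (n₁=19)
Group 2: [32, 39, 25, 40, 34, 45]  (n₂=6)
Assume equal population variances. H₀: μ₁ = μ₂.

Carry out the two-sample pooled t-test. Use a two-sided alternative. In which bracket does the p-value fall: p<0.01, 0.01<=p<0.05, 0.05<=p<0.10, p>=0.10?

x̄₁=44.474, s₁=8.996, n₁=19
x̄₂=35.833, s₂=7.026, n₂=6
s_p² = [18·8.996² + 5·7.026²]/23 = 74.0683
SE = √(s_p²·(1/19+1/6)) = 4.0303
t = (44.474−35.833)/4.0303 = 2.1439
df = 23
p-value (two-sided) = 0.04285
→ bracket: 0.01<=p<0.05

p-value bracket: 0.01<=p<0.05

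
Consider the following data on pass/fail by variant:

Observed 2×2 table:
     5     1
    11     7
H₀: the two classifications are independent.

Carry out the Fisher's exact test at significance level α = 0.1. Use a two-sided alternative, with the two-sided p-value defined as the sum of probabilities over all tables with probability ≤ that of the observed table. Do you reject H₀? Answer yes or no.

Margins: r₁=6, r₂=18, c₁=16, c₂=8, n=24
p_obs = C(6,5)·C(18,11)/C(24,16); sum pmf over tables with pmf ≤ p_obs
p-value (two-sided) = 0.62139
At α=0.1: p ≥ α → fail to reject H₀

reject H₀: no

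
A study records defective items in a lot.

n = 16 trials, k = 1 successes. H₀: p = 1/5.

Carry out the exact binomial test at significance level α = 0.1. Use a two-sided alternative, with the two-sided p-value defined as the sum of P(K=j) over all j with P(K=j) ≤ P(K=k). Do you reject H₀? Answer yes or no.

Exact binomial: n=16, k=1, p₀=1/5=0.2000
P(X=j) = C(n,j)·p₀^j·(1−p₀)^(n−j); p = Σ P(X=j) over j with P(X=j) ≤ P(X=1)
p-value (two-sided) = 0.22243
At α=0.1: p ≥ α → fail to reject H₀

reject H₀: no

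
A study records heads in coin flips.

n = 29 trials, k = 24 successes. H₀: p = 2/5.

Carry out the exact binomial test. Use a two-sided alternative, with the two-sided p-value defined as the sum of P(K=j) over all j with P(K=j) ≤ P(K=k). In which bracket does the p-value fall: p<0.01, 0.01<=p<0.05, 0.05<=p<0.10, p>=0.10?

p-value bracket: p<0.01

Exact binomial: n=29, k=24, p₀=2/5=0.4000
P(X=j) = C(n,j)·p₀^j·(1−p₀)^(n−j); p = Σ P(X=j) over j with P(X=j) ≤ P(X=24)
p-value (two-sided) = 0.00000
→ bracket: p<0.01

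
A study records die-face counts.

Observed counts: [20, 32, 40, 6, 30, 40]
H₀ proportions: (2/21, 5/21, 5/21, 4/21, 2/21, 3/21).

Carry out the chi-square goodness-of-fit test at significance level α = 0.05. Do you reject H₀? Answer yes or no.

n = 168; E_i = n·p_i = [16.00, 40.00, 40.00, 32.00, 16.00, 24.00]
χ² = (20−16.00)²/16.00 + (32−40.00)²/40.00 + (40−40.00)²/40.00 + (6−32.00)²/32.00 + (30−16.00)²/16.00 + (40−24.00)²/24.00 = 46.6417
df = 5
p-value (upper-tail) = 0.00000
At α=0.05: p < α → reject H₀

reject H₀: yes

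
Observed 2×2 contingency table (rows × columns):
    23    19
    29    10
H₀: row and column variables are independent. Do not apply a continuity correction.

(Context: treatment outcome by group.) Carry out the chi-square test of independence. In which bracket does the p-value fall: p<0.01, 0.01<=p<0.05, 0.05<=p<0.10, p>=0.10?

Row totals [42, 39], col totals [52, 29], n=81
χ² = (23−26.96)²/26.96 + (19−15.04)²/15.04 + (29−25.04)²/25.04 + (10−13.96)²/13.96 = 3.3789
df = 1
p-value (upper-tail) = 0.06603
→ bracket: 0.05<=p<0.10

p-value bracket: 0.05<=p<0.10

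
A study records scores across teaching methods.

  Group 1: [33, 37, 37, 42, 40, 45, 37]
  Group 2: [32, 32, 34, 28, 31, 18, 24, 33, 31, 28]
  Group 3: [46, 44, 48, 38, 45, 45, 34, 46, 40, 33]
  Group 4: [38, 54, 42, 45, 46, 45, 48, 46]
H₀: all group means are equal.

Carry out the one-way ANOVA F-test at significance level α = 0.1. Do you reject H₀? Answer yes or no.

Group means [38.71, 29.10, 41.90, 45.50], grand mean 38.429
SSB = Σnᵢ(x̄ᵢ−x̄)² = 1391.343; SSW = ΣΣ(x−x̄ᵢ)² = 711.229
MSB = 1391.343/3 = 463.7810; MSW = 711.229/31 = 22.9429
F = MSB/MSW = 20.2146
df = (3, 31)
p-value (upper-tail) = 0.00000
At α=0.1: p < α → reject H₀

reject H₀: yes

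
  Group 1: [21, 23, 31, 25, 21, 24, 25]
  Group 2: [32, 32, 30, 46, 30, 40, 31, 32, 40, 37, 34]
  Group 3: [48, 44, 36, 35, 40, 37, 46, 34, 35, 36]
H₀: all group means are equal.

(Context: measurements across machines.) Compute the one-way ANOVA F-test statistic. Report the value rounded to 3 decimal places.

Group means [24.29, 34.91, 39.10], grand mean 33.750
SSB = Σnᵢ(x̄ᵢ−x̄)² = 928.012; SSW = ΣΣ(x−x̄ᵢ)² = 573.238
MSB = 928.012/2 = 464.0062; MSW = 573.238/25 = 22.9295
F = MSB/MSW = 20.2362
df = (2, 25)

test statistic = 20.236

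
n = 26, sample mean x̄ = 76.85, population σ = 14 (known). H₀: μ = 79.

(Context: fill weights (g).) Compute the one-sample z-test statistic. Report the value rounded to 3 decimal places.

SE = σ/√n = 14/√26 = 2.7456
z = (x̄−μ₀)/SE = (76.85−79)/2.7456 = -0.7831

test statistic = -0.783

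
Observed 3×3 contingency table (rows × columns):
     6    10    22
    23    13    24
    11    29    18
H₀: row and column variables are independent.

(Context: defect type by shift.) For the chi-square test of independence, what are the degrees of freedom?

df = (r−1)(c−1) = (3−1)·(3−1) = 4

degrees of freedom = 4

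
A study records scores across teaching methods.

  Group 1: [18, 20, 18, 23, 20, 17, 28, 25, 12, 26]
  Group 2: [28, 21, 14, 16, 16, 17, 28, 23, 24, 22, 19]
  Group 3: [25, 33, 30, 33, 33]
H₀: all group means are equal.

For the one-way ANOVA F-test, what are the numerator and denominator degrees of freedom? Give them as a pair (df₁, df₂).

degrees of freedom = [2, 23]

k = 3 groups, N = 26 total
df = (k−1, N−k) = (3−1, 26−3) = (2, 23)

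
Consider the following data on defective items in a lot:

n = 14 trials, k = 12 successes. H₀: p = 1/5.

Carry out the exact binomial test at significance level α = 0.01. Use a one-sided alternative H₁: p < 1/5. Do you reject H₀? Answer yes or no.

Exact binomial: n=14, k=12, p₀=1/5=0.2000
P(X≤12) from Σ C(n,i)·p₀^i·(1−p₀)^(n−i)
p-value (one-sided, H₁ less) = 1.00000
At α=0.01: p ≥ α → fail to reject H₀

reject H₀: no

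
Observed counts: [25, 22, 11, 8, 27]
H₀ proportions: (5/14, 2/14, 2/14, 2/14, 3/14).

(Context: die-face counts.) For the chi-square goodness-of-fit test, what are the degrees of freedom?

df = k − 1 = 5 − 1 = 4

degrees of freedom = 4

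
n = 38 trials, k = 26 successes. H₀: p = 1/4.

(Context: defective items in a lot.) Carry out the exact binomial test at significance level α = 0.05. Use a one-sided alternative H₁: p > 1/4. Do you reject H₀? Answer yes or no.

Exact binomial: n=38, k=26, p₀=1/4=0.2500
P(X≥26) from Σ C(n,i)·p₀^i·(1−p₀)^(n−i)
p-value (one-sided, H₁ greater) = 0.00000
At α=0.05: p < α → reject H₀

reject H₀: yes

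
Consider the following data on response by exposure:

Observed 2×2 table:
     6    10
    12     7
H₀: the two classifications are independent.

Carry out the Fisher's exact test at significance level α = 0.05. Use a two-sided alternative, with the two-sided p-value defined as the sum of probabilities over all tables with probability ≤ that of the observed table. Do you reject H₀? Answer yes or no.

Margins: r₁=16, r₂=19, c₁=18, c₂=17, n=35
p_obs = C(16,6)·C(19,12)/C(35,18); sum pmf over tables with pmf ≤ p_obs
p-value (two-sided) = 0.18114
At α=0.05: p ≥ α → fail to reject H₀

reject H₀: no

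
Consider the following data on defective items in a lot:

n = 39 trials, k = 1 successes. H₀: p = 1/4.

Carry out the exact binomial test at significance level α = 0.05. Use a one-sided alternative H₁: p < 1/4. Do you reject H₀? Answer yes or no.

reject H₀: yes

Exact binomial: n=39, k=1, p₀=1/4=0.2500
P(X≤1) from Σ C(n,i)·p₀^i·(1−p₀)^(n−i)
p-value (one-sided, H₁ less) = 0.00019
At α=0.05: p < α → reject H₀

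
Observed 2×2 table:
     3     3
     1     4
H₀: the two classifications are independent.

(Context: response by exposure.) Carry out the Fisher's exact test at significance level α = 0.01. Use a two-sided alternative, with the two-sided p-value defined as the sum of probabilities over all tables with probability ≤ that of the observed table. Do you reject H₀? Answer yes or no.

reject H₀: no

Margins: r₁=6, r₂=5, c₁=4, c₂=7, n=11
p_obs = C(6,3)·C(5,1)/C(11,4); sum pmf over tables with pmf ≤ p_obs
p-value (two-sided) = 0.54545
At α=0.01: p ≥ α → fail to reject H₀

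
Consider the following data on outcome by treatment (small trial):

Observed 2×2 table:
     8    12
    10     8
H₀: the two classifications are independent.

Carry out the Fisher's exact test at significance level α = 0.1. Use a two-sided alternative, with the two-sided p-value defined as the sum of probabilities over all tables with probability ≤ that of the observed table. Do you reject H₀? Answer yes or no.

Margins: r₁=20, r₂=18, c₁=18, c₂=20, n=38
p_obs = C(20,8)·C(18,10)/C(38,18); sum pmf over tables with pmf ≤ p_obs
p-value (two-sided) = 0.51603
At α=0.1: p ≥ α → fail to reject H₀

reject H₀: no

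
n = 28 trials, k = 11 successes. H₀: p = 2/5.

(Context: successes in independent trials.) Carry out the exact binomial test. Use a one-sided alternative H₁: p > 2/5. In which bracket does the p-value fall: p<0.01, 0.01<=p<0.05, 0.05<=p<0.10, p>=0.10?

Exact binomial: n=28, k=11, p₀=2/5=0.4000
P(X≥11) from Σ C(n,i)·p₀^i·(1−p₀)^(n−i)
p-value (one-sided, H₁ greater) = 0.60143
→ bracket: p>=0.10

p-value bracket: p>=0.10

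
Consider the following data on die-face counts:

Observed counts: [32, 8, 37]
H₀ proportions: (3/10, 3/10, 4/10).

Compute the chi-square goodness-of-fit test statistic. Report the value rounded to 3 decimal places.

n = 77; E_i = n·p_i = [23.10, 23.10, 30.80]
χ² = (32−23.10)²/23.10 + (8−23.10)²/23.10 + (37−30.80)²/30.80 = 14.5476
df = 2

test statistic = 14.548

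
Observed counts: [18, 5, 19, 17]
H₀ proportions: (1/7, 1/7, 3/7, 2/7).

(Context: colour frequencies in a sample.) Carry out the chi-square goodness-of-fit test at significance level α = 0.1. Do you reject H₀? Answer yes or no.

n = 59; E_i = n·p_i = [8.43, 8.43, 25.29, 16.86]
χ² = (18−8.43)²/8.43 + (5−8.43)²/8.43 + (19−25.29)²/25.29 + (17−16.86)²/16.86 = 13.8277
df = 3
p-value (upper-tail) = 0.00315
At α=0.1: p < α → reject H₀

reject H₀: yes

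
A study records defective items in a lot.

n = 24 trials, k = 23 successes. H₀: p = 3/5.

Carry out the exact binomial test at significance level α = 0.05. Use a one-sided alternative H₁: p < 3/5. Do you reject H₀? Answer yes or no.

Exact binomial: n=24, k=23, p₀=3/5=0.6000
P(X≤23) from Σ C(n,i)·p₀^i·(1−p₀)^(n−i)
p-value (one-sided, H₁ less) = 1.00000
At α=0.05: p ≥ α → fail to reject H₀

reject H₀: no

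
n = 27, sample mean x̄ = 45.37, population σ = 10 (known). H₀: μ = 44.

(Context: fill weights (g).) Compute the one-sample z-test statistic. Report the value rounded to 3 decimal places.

test statistic = 0.712

SE = σ/√n = 10/√27 = 1.9245
z = (x̄−μ₀)/SE = (45.37−44)/1.9245 = 0.7119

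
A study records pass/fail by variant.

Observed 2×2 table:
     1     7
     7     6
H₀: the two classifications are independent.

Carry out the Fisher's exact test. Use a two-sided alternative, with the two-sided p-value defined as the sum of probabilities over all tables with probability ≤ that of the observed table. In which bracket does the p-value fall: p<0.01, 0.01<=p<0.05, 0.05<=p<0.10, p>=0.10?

p-value bracket: 0.05<=p<0.10

Margins: r₁=8, r₂=13, c₁=8, c₂=13, n=21
p_obs = C(8,1)·C(13,7)/C(21,8); sum pmf over tables with pmf ≤ p_obs
p-value (two-sided) = 0.08504
→ bracket: 0.05<=p<0.10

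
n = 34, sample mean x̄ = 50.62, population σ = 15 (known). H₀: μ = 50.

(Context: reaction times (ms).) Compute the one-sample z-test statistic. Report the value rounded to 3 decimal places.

test statistic = 0.241

SE = σ/√n = 15/√34 = 2.5725
z = (x̄−μ₀)/SE = (50.62−50)/2.5725 = 0.2410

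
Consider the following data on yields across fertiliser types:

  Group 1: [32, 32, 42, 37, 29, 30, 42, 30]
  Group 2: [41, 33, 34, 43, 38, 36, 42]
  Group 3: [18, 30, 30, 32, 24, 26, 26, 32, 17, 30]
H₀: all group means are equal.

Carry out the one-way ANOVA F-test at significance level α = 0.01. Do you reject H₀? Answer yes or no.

reject H₀: yes

Group means [34.25, 38.14, 26.50], grand mean 32.240
SSB = Σnᵢ(x̄ᵢ−x̄)² = 605.703; SSW = ΣΣ(x−x̄ᵢ)² = 562.857
MSB = 605.703/2 = 302.8514; MSW = 562.857/22 = 25.5844
F = MSB/MSW = 11.8373
df = (2, 22)
p-value (upper-tail) = 0.00032
At α=0.01: p < α → reject H₀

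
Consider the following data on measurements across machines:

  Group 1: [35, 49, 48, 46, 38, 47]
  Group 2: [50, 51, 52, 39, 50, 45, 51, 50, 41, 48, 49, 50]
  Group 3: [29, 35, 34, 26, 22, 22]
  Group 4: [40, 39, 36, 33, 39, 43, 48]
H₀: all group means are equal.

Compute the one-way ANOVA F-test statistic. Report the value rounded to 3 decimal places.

Group means [43.83, 48.00, 28.00, 39.71], grand mean 41.452
SSB = Σnᵢ(x̄ᵢ−x̄)² = 1655.416; SSW = ΣΣ(x−x̄ᵢ)² = 662.262
MSB = 1655.416/3 = 551.8052; MSW = 662.262/27 = 24.5282
F = MSB/MSW = 22.4967
df = (3, 27)

test statistic = 22.497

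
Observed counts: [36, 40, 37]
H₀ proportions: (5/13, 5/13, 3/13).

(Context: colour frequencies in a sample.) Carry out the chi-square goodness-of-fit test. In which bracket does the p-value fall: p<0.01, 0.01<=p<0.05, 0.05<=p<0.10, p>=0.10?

n = 113; E_i = n·p_i = [43.46, 43.46, 26.08]
χ² = (36−43.46)²/43.46 + (40−43.46)²/43.46 + (37−26.08)²/26.08 = 6.1322
df = 2
p-value (upper-tail) = 0.04660
→ bracket: 0.01<=p<0.05

p-value bracket: 0.01<=p<0.05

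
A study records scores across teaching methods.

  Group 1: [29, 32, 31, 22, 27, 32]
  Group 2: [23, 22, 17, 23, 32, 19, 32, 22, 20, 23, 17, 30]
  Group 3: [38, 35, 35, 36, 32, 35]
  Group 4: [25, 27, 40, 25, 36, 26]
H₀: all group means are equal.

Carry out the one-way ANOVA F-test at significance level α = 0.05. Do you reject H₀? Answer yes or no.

reject H₀: yes

Group means [28.83, 23.33, 35.17, 29.83], grand mean 28.100
SSB = Σnᵢ(x̄ᵢ−x̄)² = 593.533; SSW = ΣΣ(x−x̄ᵢ)² = 613.167
MSB = 593.533/3 = 197.8444; MSW = 613.167/26 = 23.5833
F = MSB/MSW = 8.3892
df = (3, 26)
p-value (upper-tail) = 0.00046
At α=0.05: p < α → reject H₀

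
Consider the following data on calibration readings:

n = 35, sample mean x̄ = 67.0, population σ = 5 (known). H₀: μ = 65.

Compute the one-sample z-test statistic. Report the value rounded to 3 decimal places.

test statistic = 2.366

SE = σ/√n = 5/√35 = 0.8452
z = (x̄−μ₀)/SE = (67.0−65)/0.8452 = 2.3664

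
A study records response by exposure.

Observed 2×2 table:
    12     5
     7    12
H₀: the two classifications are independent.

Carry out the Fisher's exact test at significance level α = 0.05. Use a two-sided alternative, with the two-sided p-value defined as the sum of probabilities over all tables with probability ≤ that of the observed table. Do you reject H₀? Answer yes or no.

Margins: r₁=17, r₂=19, c₁=19, c₂=17, n=36
p_obs = C(17,12)·C(19,7)/C(36,19); sum pmf over tables with pmf ≤ p_obs
p-value (two-sided) = 0.05428
At α=0.05: p ≥ α → fail to reject H₀

reject H₀: no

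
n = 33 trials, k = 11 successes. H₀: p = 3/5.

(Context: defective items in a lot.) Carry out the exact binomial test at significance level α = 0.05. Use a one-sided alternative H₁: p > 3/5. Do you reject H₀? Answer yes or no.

Exact binomial: n=33, k=11, p₀=3/5=0.6000
P(X≥11) from Σ C(n,i)·p₀^i·(1−p₀)^(n−i)
p-value (one-sided, H₁ greater) = 0.99946
At α=0.05: p ≥ α → fail to reject H₀

reject H₀: no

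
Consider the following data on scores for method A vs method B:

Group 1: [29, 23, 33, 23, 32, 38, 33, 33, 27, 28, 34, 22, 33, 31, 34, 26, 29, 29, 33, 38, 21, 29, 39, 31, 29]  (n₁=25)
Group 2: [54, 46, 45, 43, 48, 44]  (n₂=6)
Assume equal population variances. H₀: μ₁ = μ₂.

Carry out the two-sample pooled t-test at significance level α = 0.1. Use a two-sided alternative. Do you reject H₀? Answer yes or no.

reject H₀: yes

x̄₁=30.280, s₁=4.861, n₁=25
x̄₂=46.667, s₂=3.983, n₂=6
s_p² = [24·4.861² + 5·3.983²]/29 = 22.2887
SE = √(s_p²·(1/25+1/6)) = 2.1462
t = (30.280−46.667)/2.1462 = -7.6351
df = 29
p-value (two-sided) = 0.00000
At α=0.1: p < α → reject H₀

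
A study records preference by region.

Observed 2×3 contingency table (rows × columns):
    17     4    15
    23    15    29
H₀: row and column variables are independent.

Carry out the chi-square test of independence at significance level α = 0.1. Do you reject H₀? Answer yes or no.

reject H₀: no

Row totals [36, 67], col totals [40, 19, 44], n=103
χ² = (17−13.98)²/13.98 + (4−6.64)²/6.64 + (15−15.38)²/15.38 + (23−26.02)²/26.02 + (15−12.36)²/12.36 + (29−28.62)²/28.62 = 2.6312
df = 2
p-value (upper-tail) = 0.26831
At α=0.1: p ≥ α → fail to reject H₀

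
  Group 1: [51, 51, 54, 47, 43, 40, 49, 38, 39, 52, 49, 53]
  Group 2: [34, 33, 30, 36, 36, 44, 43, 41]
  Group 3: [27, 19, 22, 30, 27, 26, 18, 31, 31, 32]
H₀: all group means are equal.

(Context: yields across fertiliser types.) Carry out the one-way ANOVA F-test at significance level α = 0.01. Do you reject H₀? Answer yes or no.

reject H₀: yes

Group means [47.17, 37.12, 26.30], grand mean 37.533
SSB = Σnᵢ(x̄ᵢ−x̄)² = 2376.825; SSW = ΣΣ(x−x̄ᵢ)² = 768.642
MSB = 2376.825/2 = 1188.4125; MSW = 768.642/27 = 28.4682
F = MSB/MSW = 41.7452
df = (2, 27)
p-value (upper-tail) = 0.00000
At α=0.01: p < α → reject H₀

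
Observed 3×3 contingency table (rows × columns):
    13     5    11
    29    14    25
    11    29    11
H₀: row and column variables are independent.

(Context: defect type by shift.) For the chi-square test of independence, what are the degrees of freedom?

df = (r−1)(c−1) = (3−1)·(3−1) = 4

degrees of freedom = 4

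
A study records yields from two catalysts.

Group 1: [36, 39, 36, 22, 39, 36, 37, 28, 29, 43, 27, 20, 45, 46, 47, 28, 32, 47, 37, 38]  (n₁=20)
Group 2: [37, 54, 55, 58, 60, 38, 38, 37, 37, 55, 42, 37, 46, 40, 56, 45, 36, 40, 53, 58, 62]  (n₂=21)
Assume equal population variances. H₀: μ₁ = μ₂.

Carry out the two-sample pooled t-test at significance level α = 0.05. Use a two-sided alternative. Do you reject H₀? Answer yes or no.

x̄₁=35.600, s₁=8.009, n₁=20
x̄₂=46.857, s₂=9.329, n₂=21
s_p² = [19·8.009² + 20·9.329²]/39 = 75.8813
SE = √(s_p²·(1/20+1/21)) = 2.7217
t = (35.600−46.857)/2.7217 = -4.1361
df = 39
p-value (two-sided) = 0.00018
At α=0.05: p < α → reject H₀

reject H₀: yes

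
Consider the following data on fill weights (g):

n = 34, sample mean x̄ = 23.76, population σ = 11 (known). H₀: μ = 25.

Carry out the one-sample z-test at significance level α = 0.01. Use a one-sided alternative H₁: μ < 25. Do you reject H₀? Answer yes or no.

reject H₀: no

SE = σ/√n = 11/√34 = 1.8865
z = (x̄−μ₀)/SE = (23.76−25)/1.8865 = -0.6573
p-value (one-sided, H₁ less) = 0.25549
At α=0.01: p ≥ α → fail to reject H₀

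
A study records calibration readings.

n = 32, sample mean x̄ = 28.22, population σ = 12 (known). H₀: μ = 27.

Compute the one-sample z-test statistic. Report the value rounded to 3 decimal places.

test statistic = 0.575

SE = σ/√n = 12/√32 = 2.1213
z = (x̄−μ₀)/SE = (28.22−27)/2.1213 = 0.5751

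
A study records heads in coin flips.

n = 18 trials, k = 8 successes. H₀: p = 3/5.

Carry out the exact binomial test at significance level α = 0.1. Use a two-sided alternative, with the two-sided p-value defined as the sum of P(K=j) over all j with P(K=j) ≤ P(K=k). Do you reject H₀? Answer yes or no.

Exact binomial: n=18, k=8, p₀=3/5=0.6000
P(X=j) = C(n,j)·p₀^j·(1−p₀)^(n−j); p = Σ P(X=j) over j with P(X=j) ≤ P(X=8)
p-value (two-sided) = 0.22888
At α=0.1: p ≥ α → fail to reject H₀

reject H₀: no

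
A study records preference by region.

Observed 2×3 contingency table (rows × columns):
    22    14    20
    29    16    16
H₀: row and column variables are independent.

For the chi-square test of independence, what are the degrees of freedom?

degrees of freedom = 2

df = (r−1)(c−1) = (2−1)·(3−1) = 2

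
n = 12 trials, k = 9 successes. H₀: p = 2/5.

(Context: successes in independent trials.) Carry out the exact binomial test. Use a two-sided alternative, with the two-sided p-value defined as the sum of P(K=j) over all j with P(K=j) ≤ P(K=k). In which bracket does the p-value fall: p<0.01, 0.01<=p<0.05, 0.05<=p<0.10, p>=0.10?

Exact binomial: n=12, k=9, p₀=2/5=0.4000
P(X=j) = C(n,j)·p₀^j·(1−p₀)^(n−j); p = Σ P(X=j) over j with P(X=j) ≤ P(X=9)
p-value (two-sided) = 0.01744
→ bracket: 0.01<=p<0.05

p-value bracket: 0.01<=p<0.05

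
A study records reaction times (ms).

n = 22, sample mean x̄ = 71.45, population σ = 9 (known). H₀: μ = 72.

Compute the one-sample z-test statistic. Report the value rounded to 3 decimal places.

test statistic = -0.287

SE = σ/√n = 9/√22 = 1.9188
z = (x̄−μ₀)/SE = (71.45−72)/1.9188 = -0.2866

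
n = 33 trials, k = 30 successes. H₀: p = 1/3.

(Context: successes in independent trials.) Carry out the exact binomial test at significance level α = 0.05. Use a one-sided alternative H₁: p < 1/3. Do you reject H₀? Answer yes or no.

Exact binomial: n=33, k=30, p₀=1/3=0.3333
P(X≤30) from Σ C(n,i)·p₀^i·(1−p₀)^(n−i)
p-value (one-sided, H₁ less) = 1.00000
At α=0.05: p ≥ α → fail to reject H₀

reject H₀: no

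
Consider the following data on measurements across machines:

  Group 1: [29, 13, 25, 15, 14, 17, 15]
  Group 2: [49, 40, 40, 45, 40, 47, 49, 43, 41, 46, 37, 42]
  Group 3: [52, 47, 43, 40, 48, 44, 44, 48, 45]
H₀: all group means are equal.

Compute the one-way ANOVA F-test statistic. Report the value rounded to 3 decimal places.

Group means [18.29, 43.25, 45.67], grand mean 37.786
SSB = Σnᵢ(x̄ᵢ−x̄)² = 3579.036; SSW = ΣΣ(x−x̄ᵢ)² = 495.679
MSB = 3579.036/2 = 1789.5179; MSW = 495.679/25 = 19.8271
F = MSB/MSW = 90.2560
df = (2, 25)

test statistic = 90.256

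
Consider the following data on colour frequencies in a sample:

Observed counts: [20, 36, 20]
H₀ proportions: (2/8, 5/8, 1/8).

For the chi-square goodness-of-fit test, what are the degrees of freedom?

degrees of freedom = 2

df = k − 1 = 3 − 1 = 2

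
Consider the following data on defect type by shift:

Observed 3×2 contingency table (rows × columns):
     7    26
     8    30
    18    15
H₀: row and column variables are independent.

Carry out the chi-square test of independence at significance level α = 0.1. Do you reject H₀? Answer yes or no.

Row totals [33, 38, 33], col totals [33, 71], n=104
χ² = (7−10.47)²/10.47 + (26−22.53)²/22.53 + (8−12.06)²/12.06 + (30−25.94)²/25.94 + (18−10.47)²/10.47 + (15−22.53)²/22.53 = 11.6150
df = 2
p-value (upper-tail) = 0.00300
At α=0.1: p < α → reject H₀

reject H₀: yes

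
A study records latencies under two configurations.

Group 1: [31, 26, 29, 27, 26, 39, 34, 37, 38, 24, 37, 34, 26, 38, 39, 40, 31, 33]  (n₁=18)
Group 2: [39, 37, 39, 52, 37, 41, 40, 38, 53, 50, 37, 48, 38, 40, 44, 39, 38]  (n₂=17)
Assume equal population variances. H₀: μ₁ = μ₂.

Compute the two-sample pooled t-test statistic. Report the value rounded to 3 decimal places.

x̄₁=32.722, s₁=5.378, n₁=18
x̄₂=41.765, s₂=5.495, n₂=17
s_p² = [17·5.378² + 16·5.495²]/33 = 29.5355
SE = √(s_p²·(1/18+1/17)) = 1.8380
t = (32.722−41.765)/1.8380 = -4.9197
df = 33

test statistic = -4.920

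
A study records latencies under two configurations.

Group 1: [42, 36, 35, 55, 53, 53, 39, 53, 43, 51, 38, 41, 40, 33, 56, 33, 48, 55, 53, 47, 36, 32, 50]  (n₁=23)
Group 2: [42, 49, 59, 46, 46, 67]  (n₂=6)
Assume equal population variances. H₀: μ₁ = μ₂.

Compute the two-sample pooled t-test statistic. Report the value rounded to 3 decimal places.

x̄₁=44.435, s₁=8.262, n₁=23
x̄₂=51.500, s₂=9.524, n₂=6
s_p² = [22·8.262² + 5·9.524²]/27 = 72.4130
SE = √(s_p²·(1/23+1/6)) = 3.9009
t = (44.435−51.500)/3.9009 = -1.8112
df = 27

test statistic = -1.811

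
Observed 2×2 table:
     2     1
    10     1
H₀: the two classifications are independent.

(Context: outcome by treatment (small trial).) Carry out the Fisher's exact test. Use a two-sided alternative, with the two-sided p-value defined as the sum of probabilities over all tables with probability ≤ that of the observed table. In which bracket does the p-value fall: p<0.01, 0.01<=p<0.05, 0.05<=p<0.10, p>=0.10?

p-value bracket: p>=0.10

Margins: r₁=3, r₂=11, c₁=12, c₂=2, n=14
p_obs = C(3,2)·C(11,10)/C(14,12); sum pmf over tables with pmf ≤ p_obs
p-value (two-sided) = 0.39560
→ bracket: p>=0.10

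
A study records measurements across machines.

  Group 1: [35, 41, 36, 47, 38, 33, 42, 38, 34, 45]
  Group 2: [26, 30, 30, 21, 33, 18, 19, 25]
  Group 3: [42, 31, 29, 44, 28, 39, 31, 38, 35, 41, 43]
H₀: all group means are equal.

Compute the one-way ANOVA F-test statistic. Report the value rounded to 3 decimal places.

test statistic = 15.591

Group means [38.90, 25.25, 36.45], grand mean 34.207
SSB = Σnᵢ(x̄ᵢ−x̄)² = 917.631; SSW = ΣΣ(x−x̄ᵢ)² = 765.127
MSB = 917.631/2 = 458.8157; MSW = 765.127/26 = 29.4280
F = MSB/MSW = 15.5911
df = (2, 26)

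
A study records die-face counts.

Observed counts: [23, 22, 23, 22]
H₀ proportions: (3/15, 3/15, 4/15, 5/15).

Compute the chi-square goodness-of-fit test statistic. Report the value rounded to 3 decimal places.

n = 90; E_i = n·p_i = [18.00, 18.00, 24.00, 30.00]
χ² = (23−18.00)²/18.00 + (22−18.00)²/18.00 + (23−24.00)²/24.00 + (22−30.00)²/30.00 = 4.4528
df = 3

test statistic = 4.453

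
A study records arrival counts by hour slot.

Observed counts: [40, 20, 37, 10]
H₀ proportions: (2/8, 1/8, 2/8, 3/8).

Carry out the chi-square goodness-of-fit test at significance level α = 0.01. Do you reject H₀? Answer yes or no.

reject H₀: yes

n = 107; E_i = n·p_i = [26.75, 13.38, 26.75, 40.12]
χ² = (40−26.75)²/26.75 + (20−13.38)²/13.38 + (37−26.75)²/26.75 + (10−40.12)²/40.12 = 36.3894
df = 3
p-value (upper-tail) = 0.00000
At α=0.01: p < α → reject H₀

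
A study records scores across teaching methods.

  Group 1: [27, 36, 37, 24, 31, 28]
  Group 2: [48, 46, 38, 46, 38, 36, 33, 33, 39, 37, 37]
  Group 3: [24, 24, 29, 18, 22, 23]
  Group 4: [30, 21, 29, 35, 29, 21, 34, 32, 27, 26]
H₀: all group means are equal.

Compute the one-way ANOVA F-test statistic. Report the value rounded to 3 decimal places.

Group means [30.50, 39.18, 23.33, 28.40], grand mean 31.455
SSB = Σnᵢ(x̄ᵢ−x̄)² = 1151.312; SSW = ΣΣ(x−x̄ᵢ)² = 674.870
MSB = 1151.312/3 = 383.7707; MSW = 674.870/29 = 23.2714
F = MSB/MSW = 16.4911
df = (3, 29)

test statistic = 16.491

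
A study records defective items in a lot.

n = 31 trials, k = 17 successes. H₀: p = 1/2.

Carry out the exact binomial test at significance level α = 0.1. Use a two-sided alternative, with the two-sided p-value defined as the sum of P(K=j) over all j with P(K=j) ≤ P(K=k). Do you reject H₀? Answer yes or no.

reject H₀: no

Exact binomial: n=31, k=17, p₀=1/2=0.5000
P(X=j) = C(n,j)·p₀^j·(1−p₀)^(n−j); p = Σ P(X=j) over j with P(X=j) ≤ P(X=17)
p-value (two-sided) = 0.72010
At α=0.1: p ≥ α → fail to reject H₀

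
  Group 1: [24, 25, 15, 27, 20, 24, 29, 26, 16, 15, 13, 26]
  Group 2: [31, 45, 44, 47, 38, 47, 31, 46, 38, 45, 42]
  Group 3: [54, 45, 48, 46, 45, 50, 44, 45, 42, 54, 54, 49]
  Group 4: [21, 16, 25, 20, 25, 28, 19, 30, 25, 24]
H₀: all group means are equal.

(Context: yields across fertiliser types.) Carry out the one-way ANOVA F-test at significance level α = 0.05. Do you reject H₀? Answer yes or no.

Group means [21.67, 41.27, 48.00, 23.30], grand mean 33.844
SSB = Σnᵢ(x̄ᵢ−x̄)² = 5902.963; SSW = ΣΣ(x−x̄ᵢ)² = 1056.948
MSB = 5902.963/3 = 1967.6542; MSW = 1056.948/41 = 25.7792
F = MSB/MSW = 76.3271
df = (3, 41)
p-value (upper-tail) = 0.00000
At α=0.05: p < α → reject H₀

reject H₀: yes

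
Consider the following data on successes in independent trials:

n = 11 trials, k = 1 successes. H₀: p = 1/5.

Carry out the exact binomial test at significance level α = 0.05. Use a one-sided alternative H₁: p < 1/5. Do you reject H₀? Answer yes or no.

reject H₀: no

Exact binomial: n=11, k=1, p₀=1/5=0.2000
P(X≤1) from Σ C(n,i)·p₀^i·(1−p₀)^(n−i)
p-value (one-sided, H₁ less) = 0.32212
At α=0.05: p ≥ α → fail to reject H₀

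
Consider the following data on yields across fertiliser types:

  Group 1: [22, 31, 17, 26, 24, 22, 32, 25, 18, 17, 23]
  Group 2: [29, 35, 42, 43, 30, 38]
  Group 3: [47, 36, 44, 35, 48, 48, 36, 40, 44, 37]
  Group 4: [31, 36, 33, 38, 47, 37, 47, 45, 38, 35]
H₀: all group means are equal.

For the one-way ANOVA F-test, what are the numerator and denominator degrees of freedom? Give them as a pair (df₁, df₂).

degrees of freedom = [3, 33]

k = 4 groups, N = 37 total
df = (k−1, N−k) = (4−1, 37−4) = (3, 33)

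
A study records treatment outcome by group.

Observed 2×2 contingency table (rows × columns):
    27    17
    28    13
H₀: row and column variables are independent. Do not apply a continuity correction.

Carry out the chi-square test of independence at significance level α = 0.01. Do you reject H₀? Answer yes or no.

reject H₀: no

Row totals [44, 41], col totals [55, 30], n=85
χ² = (27−28.47)²/28.47 + (17−15.53)²/15.53 + (28−26.53)²/26.53 + (13−14.47)²/14.47 = 0.4462
df = 1
p-value (upper-tail) = 0.50415
At α=0.01: p ≥ α → fail to reject H₀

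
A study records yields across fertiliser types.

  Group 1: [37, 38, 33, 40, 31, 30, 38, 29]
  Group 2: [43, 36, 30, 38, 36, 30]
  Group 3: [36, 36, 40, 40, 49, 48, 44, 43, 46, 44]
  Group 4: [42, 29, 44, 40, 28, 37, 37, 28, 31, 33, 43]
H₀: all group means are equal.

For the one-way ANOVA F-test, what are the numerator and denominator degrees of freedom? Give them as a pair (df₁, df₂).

k = 4 groups, N = 35 total
df = (k−1, N−k) = (4−1, 35−4) = (3, 31)

degrees of freedom = [3, 31]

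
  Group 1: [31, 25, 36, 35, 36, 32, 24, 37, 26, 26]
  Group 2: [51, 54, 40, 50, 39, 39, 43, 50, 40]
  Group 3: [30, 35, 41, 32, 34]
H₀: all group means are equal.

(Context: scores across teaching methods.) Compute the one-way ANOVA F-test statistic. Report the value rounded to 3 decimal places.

test statistic = 17.687

Group means [30.80, 45.11, 34.40], grand mean 36.917
SSB = Σnᵢ(x̄ᵢ−x̄)² = 1010.144; SSW = ΣΣ(x−x̄ᵢ)² = 599.689
MSB = 1010.144/2 = 505.0722; MSW = 599.689/21 = 28.5566
F = MSB/MSW = 17.6867
df = (2, 21)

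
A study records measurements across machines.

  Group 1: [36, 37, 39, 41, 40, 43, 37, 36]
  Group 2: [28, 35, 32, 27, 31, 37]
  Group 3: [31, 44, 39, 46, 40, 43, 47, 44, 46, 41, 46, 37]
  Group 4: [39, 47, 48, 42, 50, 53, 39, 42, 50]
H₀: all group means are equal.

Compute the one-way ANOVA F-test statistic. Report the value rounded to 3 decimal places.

Group means [38.62, 31.67, 42.00, 45.56], grand mean 40.371
SSB = Σnᵢ(x̄ᵢ−x̄)² = 752.741; SSW = ΣΣ(x−x̄ᵢ)² = 577.431
MSB = 752.741/3 = 250.9136; MSW = 577.431/31 = 18.6268
F = MSB/MSW = 13.4706
df = (3, 31)

test statistic = 13.471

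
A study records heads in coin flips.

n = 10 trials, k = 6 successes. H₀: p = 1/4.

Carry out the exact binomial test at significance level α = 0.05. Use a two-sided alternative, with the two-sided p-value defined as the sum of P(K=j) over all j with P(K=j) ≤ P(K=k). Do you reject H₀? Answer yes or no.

Exact binomial: n=10, k=6, p₀=1/4=0.2500
P(X=j) = C(n,j)·p₀^j·(1−p₀)^(n−j); p = Σ P(X=j) over j with P(X=j) ≤ P(X=6)
p-value (two-sided) = 0.01973
At α=0.05: p < α → reject H₀

reject H₀: yes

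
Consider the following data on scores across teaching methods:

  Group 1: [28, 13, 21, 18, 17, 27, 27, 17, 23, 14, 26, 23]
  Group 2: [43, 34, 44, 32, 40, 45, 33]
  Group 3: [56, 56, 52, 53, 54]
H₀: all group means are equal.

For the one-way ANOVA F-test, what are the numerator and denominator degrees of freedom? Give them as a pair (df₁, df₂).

k = 3 groups, N = 24 total
df = (k−1, N−k) = (3−1, 24−3) = (2, 21)

degrees of freedom = [2, 21]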